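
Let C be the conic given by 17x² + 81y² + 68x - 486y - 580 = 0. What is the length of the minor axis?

2√17

Collect terms: 17(x² + 4x) + 81(y² - 6y) = 580
Completing the square gives 17(x + 2)² + 81(y - 3)² = 580 + 68 + 729 = 1377.
Divide through by 1377 to get (x + 2)²/81 + (y - 3)²/17 = 1.
Ellipse, center (-2, 3), major axis horizontal; a² = 81, b² = 17.
b² = 17 so b = √17; the minor axis has length 2b = 2√17.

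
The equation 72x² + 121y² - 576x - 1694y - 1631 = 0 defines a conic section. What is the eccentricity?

Collect terms: 72(x² - 8x) + 121(y² - 14y) = 1631
Complete the square in x and y: 72(x - 4)² + 121(y - 7)² = 1631 + 1152 + 5929 = 8712
Divide by 8712: (x - 4)²/121 + (y - 7)²/72 = 1
Ellipse, center (4, 7), major axis horizontal; a² = 121, b² = 72.
c² = a² - b² = 49, so c = 7.
e = c/a = 7/11.

e = 7/11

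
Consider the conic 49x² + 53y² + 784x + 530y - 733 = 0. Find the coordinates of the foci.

Rearranging, 49(x² + 16x) + 53(y² + 10y) = 733.
49(x + 8)² + 53(y + 5)² = 733 + 3136 + 1325 = 5194
Divide by 5194: (x + 8)²/106 + (y + 5)²/98 = 1
Ellipse, center (-8, -5), major axis horizontal; a² = 106, b² = 98.
c² = a² - b² = 106 - 98 = 8, so c = 2√2.
Foci lie on the horizontal axis through the center: (h ± c, k).

(-8 - 2√2, -5) and (-8 + 2√2, -5)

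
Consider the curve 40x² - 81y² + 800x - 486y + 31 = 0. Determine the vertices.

(-19, -3) and (-1, -3)

40(x² + 20x) -81(y² + 6y) = -31
Completing the square gives 40(x + 10)² -81(y + 3)² = -31 + 4000 - 729 = 3240.
Divide by 3240: (x + 10)²/81 - (y + 3)²/40 = 1
Hyperbola, center (-10, -3), transverse axis horizontal; a² = 81, b² = 40.
a = 9. Vertices at (h ± a, k).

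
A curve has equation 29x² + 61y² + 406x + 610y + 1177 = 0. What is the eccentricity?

Group the x- and y-terms: 29(x² + 14x) + 61(y² + 10y) = -1177
Complete the square: 29(x + 7)² + 61(y + 5)² = -1177 + 1421 + 1525 = 1769
Divide by 1769: (x + 7)²/61 + (y + 5)²/29 = 1
Ellipse, center (-7, -5), major axis horizontal; a² = 61, b² = 29.
c² = a² - b² = 32, so c = 4√2.
e = c/a = 4√2/√61 = 4√122/61.

e = 4√122/61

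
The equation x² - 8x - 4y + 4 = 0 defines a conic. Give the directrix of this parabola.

y = -4

Only x is squared. Complete the square in x: (x - 4)² = 4(y + 3).
Vertex (4, -3); 4p = 4 so p = 1. Opens up.
Directrix is the horizontal line y = k − p = -3 − (1) = -4.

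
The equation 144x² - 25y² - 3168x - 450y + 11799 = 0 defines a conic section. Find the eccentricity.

e = 13/5

Collect terms: 144(x² - 22x) -25(y² + 18y) = -11799
144(x - 11)² -25(y + 9)² = -11799 + 17424 - 2025 = 3600
Divide through by 3600 to get (x - 11)²/25 - (y + 9)²/144 = 1.
Hyperbola, center (11, -9), transverse axis horizontal; a² = 25, b² = 144.
c² = a² + b² = 169, so c = 13.
e = c/a = 13/5.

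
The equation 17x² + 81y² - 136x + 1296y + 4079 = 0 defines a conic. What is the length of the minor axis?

17(x² - 8x) + 81(y² + 16y) = -4079
Complete the square in x and y: 17(x - 4)² + 81(y + 8)² = -4079 + 272 + 5184 = 1377
Divide by 1377: (x - 4)²/81 + (y + 8)²/17 = 1
Ellipse, center (4, -8), major axis horizontal; a² = 81, b² = 17.
b² = 17 so b = √17; the minor axis has length 2b = 2√17.

2√17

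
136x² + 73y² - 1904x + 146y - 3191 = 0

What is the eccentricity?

Rearranging, 136(x² - 14x) + 73(y² + 2y) = 3191.
136(x - 7)² + 73(y + 1)² = 3191 + 6664 + 73 = 9928
Divide by 9928: (x - 7)²/73 + (y + 1)²/136 = 1
Ellipse, center (7, -1), major axis vertical; a² = 136, b² = 73.
c² = a² - b² = 63, so c = 3√7.
e = c/a = 3√7/2√34 = 3√238/68.

e = 3√238/68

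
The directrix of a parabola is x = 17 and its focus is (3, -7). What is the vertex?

(10, -7)

The vertex is the midpoint between the focus and the directrix along the axis of symmetry.
Axis is horizontal (directrix is vertical). Vertex x-coordinate = (3 + 17)/2 = 10; y-coordinate = -7.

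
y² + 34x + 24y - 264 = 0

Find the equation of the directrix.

Only y is squared. Complete the square in y: (y + 12)² = -34(x - 12).
Vertex (12, -12); 4p = -34 so p = -17/2. Opens left.
Directrix is the vertical line x = h − p = 12 − (-17/2) = 41/2.

x = 41/2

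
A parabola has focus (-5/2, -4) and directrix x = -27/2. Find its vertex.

(-8, -4)

The vertex is the midpoint between the focus and the directrix along the axis of symmetry.
Axis is horizontal (directrix is vertical). Vertex x-coordinate = (-5/2 + (-27/2))/2 = -8; y-coordinate = -4.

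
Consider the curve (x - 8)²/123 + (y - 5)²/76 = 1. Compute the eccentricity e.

e = √5781/123

Center (8, 5). The larger denominator 123 sits under the x-term, so the major axis is horizontal; a² = 123, b² = 76.
c² = a² - b² = 47, so c = √47.
e = c/a = √47/√123 = √5781/123.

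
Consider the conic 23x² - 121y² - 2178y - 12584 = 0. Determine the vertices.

(-11, -9) and (11, -9)

Collect terms: 23x² -121(y² + 18y) = 12584
Complete the square in x and y: 23x² -121(y + 9)² = 12584 + 0 - 9801 = 2783
Dividing both sides by 2783: x²/121 - (y + 9)²/23 = 1
Hyperbola, center (0, -9), transverse axis horizontal; a² = 121, b² = 23.
a = 11. Vertices at (h ± a, k).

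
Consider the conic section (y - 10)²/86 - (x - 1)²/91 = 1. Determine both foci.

(1, 10 - √177) and (1, 10 + √177)

Center (1, 10). The positive term is the y-term, so the transverse axis is vertical; a² = 86, b² = 91.
c² = a² + b² = 86 + 91 = 177, so c = √177.
Foci lie on the vertical axis through the center: (h, k ± c).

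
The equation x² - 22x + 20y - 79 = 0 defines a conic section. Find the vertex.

Only x is squared. Complete the square in x: (x - 11)² = -20(y - 10).
Vertex (11, 10); 4p = -20 so p = -5. Opens down.

(11, 10)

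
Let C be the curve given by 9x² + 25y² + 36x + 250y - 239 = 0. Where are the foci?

(-10, -5) and (6, -5)

Collect terms: 9(x² + 4x) + 25(y² + 10y) = 239
9(x + 2)² + 25(y + 5)² = 239 + 36 + 625 = 900
Divide through by 900 to get (x + 2)²/100 + (y + 5)²/36 = 1.
Ellipse, center (-2, -5), major axis horizontal; a² = 100, b² = 36.
c² = a² - b² = 100 - 36 = 64, so c = 8.
Foci lie on the horizontal axis through the center: (h ± c, k).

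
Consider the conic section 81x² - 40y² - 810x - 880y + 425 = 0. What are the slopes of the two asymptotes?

9√10/20 and -9√10/20

81(x² - 10x) -40(y² + 22y) = -425
Complete the square: 81(x - 5)² -40(y + 11)² = -425 + 2025 - 4840 = -3240
Dividing both sides by -3240: (y + 11)²/81 - (x - 5)²/40 = 1
Hyperbola, center (5, -11), transverse axis vertical; a² = 81, b² = 40.
For a vertical hyperbola the asymptotes have slope ±a/b.
Here that is ±9/2√10 = ±9√10/20.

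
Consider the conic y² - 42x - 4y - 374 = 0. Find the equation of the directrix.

Only y is squared. Complete the square in y: (y - 2)² = 42(x + 9).
Vertex (-9, 2); 4p = 42 so p = 21/2. Opens right.
Directrix is the vertical line x = h − p = -9 − (21/2) = -39/2.

x = -39/2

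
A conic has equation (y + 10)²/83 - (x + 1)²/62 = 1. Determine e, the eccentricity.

e = √12035/83

Center (-1, -10). The positive term is the y-term, so the transverse axis is vertical; a² = 83, b² = 62.
c² = a² + b² = 145, so c = √145.
e = c/a = √145/√83 = √12035/83.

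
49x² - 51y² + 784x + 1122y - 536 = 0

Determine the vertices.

Rearranging, 49(x² + 16x) -51(y² - 22y) = 536.
Complete the square: 49(x + 8)² -51(y - 11)² = 536 + 3136 - 6171 = -2499
Divide through by -2499 to get (y - 11)²/49 - (x + 8)²/51 = 1.
Hyperbola, center (-8, 11), transverse axis vertical; a² = 49, b² = 51.
a = 7. Vertices at (h, k ± a).

(-8, 4) and (-8, 18)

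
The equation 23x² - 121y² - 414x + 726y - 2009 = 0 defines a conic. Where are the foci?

(-3, 3) and (21, 3)

Rearranging, 23(x² - 18x) -121(y² - 6y) = 2009.
Complete the square in x and y: 23(x - 9)² -121(y - 3)² = 2009 + 1863 - 1089 = 2783
Divide by 2783: (x - 9)²/121 - (y - 3)²/23 = 1
Hyperbola, center (9, 3), transverse axis horizontal; a² = 121, b² = 23.
c² = a² + b² = 121 + 23 = 144, so c = 12.
Foci lie on the horizontal axis through the center: (h ± c, k).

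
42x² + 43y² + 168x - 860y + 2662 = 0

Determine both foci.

Collect terms: 42(x² + 4x) + 43(y² - 20y) = -2662
Completing the square gives 42(x + 2)² + 43(y - 10)² = -2662 + 168 + 4300 = 1806.
Divide by 1806: (x + 2)²/43 + (y - 10)²/42 = 1
Ellipse, center (-2, 10), major axis horizontal; a² = 43, b² = 42.
c² = a² - b² = 43 - 42 = 1, so c = 1.
Foci lie on the horizontal axis through the center: (h ± c, k).

(-3, 10) and (-1, 10)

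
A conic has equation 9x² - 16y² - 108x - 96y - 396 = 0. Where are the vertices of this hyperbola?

Group: 9(x² - 12x) -16(y² + 6y) = 396
9(x - 6)² -16(y + 3)² = 396 + 324 - 144 = 576
Divide by 576: (x - 6)²/64 - (y + 3)²/36 = 1
Hyperbola, center (6, -3), transverse axis horizontal; a² = 64, b² = 36.
a = 8. Vertices at (h ± a, k).

(-2, -3) and (14, -3)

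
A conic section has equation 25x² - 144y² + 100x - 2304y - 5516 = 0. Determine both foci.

(-2, -21) and (-2, 5)

Rearranging, 25(x² + 4x) -144(y² + 16y) = 5516.
Completing the square gives 25(x + 2)² -144(y + 8)² = 5516 + 100 - 9216 = -3600.
Divide by -3600: (y + 8)²/25 - (x + 2)²/144 = 1
Hyperbola, center (-2, -8), transverse axis vertical; a² = 25, b² = 144.
c² = a² + b² = 25 + 144 = 169, so c = 13.
Foci lie on the vertical axis through the center: (h, k ± c).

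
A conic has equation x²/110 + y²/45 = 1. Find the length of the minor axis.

Center (0, 0). The larger denominator 110 sits under the x-term, so the major axis is horizontal; a² = 110, b² = 45.
b² = 45 so b = 3√5; the minor axis has length 2b = 6√5.

6√5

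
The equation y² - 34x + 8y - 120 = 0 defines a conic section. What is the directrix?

x = -25/2

Only y is squared. Complete the square in y: (y + 4)² = 34(x + 4).
Vertex (-4, -4); 4p = 34 so p = 17/2. Opens right.
Directrix is the vertical line x = h − p = -4 − (17/2) = -25/2.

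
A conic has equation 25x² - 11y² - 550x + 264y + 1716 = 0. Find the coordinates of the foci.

(11, 6) and (11, 18)

Group: 25(x² - 22x) -11(y² - 24y) = -1716
Completing the square gives 25(x - 11)² -11(y - 12)² = -1716 + 3025 - 1584 = -275.
Dividing both sides by -275: (y - 12)²/25 - (x - 11)²/11 = 1
Hyperbola, center (11, 12), transverse axis vertical; a² = 25, b² = 11.
c² = a² + b² = 25 + 11 = 36, so c = 6.
Foci lie on the vertical axis through the center: (h, k ± c).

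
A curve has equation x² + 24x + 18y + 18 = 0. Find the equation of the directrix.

y = 23/2

Only x is squared. Complete the square in x: (x + 12)² = -18(y - 7).
Vertex (-12, 7); 4p = -18 so p = -9/2. Opens down.
Directrix is the horizontal line y = k − p = 7 − (-9/2) = 23/2.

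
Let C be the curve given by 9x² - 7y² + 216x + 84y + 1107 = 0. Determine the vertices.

(-12, 3) and (-12, 9)

Group: 9(x² + 24x) -7(y² - 12y) = -1107
Complete the square in x and y: 9(x + 12)² -7(y - 6)² = -1107 + 1296 - 252 = -63
Divide through by -63 to get (y - 6)²/9 - (x + 12)²/7 = 1.
Hyperbola, center (-12, 6), transverse axis vertical; a² = 9, b² = 7.
a = 3. Vertices at (h, k ± a).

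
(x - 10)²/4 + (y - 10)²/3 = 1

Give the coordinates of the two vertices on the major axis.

Center (10, 10). The larger denominator 4 sits under the x-term, so the major axis is horizontal; a² = 4, b² = 3.
a = 2. Vertices at (h ± a, k).

(8, 10) and (12, 10)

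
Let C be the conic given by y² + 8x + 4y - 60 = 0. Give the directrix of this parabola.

x = 10

Only y is squared. Complete the square in y: (y + 2)² = -8(x - 8).
Vertex (8, -2); 4p = -8 so p = -2. Opens left.
Directrix is the vertical line x = h − p = 8 − (-2) = 10.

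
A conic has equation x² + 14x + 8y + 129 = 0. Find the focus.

Only x is squared. Complete the square in x: (x + 7)² = -8(y + 10).
Vertex (-7, -10); 4p = -8 so p = -2. Opens down.
Focus is p units from the vertex along the axis: (h, k + p).

(-7, -12)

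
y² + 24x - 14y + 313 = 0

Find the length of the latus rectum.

Only y is squared. Complete the square in y: (y - 7)² = -24(x + 11).
Vertex (-11, 7); 4p = -24 so p = -6. Opens left.
Latus rectum length = |4p| = 24.

24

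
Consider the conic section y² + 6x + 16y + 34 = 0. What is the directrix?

Only y is squared. Complete the square in y: (y + 8)² = -6(x - 5).
Vertex (5, -8); 4p = -6 so p = -3/2. Opens left.
Directrix is the vertical line x = h − p = 5 − (-3/2) = 13/2.

x = 13/2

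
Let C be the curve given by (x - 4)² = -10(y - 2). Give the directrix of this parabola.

Vertex (4, 2); 4p = -10 so p = -5/2. Opens down.
Directrix is the horizontal line y = k − p = 2 − (-5/2) = 9/2.

y = 9/2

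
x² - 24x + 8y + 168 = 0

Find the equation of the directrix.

y = -1

Only x is squared. Complete the square in x: (x - 12)² = -8(y + 3).
Vertex (12, -3); 4p = -8 so p = -2. Opens down.
Directrix is the horizontal line y = k − p = -3 − (-2) = -1.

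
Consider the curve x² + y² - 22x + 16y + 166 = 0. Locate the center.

(11, -8)

Collect terms: (x² - 22x) + (y² + 16y) = -166
Completing the square gives (x - 11)² + (y + 8)² = -166 + 121 + 64 = 19.
So (x - 11)² + (y + 8)² = 19.
Circle centered at (11, -8) with r² = 19.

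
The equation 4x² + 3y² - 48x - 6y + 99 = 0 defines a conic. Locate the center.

Collect terms: 4(x² - 12x) + 3(y² - 2y) = -99
Complete the square in x and y: 4(x - 6)² + 3(y - 1)² = -99 + 144 + 3 = 48
Divide by 48: (x - 6)²/12 + (y - 1)²/16 = 1
Ellipse with center (6, 1).

(6, 1)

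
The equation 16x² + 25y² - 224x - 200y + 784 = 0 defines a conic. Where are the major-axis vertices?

(2, 4) and (12, 4)

Group: 16(x² - 14x) + 25(y² - 8y) = -784
Complete the square: 16(x - 7)² + 25(y - 4)² = -784 + 784 + 400 = 400
Dividing both sides by 400: (x - 7)²/25 + (y - 4)²/16 = 1
Ellipse, center (7, 4), major axis horizontal; a² = 25, b² = 16.
a = 5. Vertices at (h ± a, k).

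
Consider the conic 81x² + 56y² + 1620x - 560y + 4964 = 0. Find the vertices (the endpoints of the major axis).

(-10, -4) and (-10, 14)

Rearranging, 81(x² + 20x) + 56(y² - 10y) = -4964.
Completing the square gives 81(x + 10)² + 56(y - 5)² = -4964 + 8100 + 1400 = 4536.
Dividing both sides by 4536: (x + 10)²/56 + (y - 5)²/81 = 1
Ellipse, center (-10, 5), major axis vertical; a² = 81, b² = 56.
a = 9. Vertices at (h, k ± a).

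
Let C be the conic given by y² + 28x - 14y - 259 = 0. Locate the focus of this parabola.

(4, 7)

Only y is squared. Complete the square in y: (y - 7)² = -28(x - 11).
Vertex (11, 7); 4p = -28 so p = -7. Opens left.
Focus is p units from the vertex along the axis: (h + p, k).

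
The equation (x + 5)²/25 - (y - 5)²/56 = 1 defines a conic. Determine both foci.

(-14, 5) and (4, 5)

Center (-5, 5). The positive term is the x-term, so the transverse axis is horizontal; a² = 25, b² = 56.
c² = a² + b² = 25 + 56 = 81, so c = 9.
Foci lie on the horizontal axis through the center: (h ± c, k).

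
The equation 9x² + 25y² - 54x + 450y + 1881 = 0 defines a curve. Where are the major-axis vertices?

(-2, -9) and (8, -9)

Group: 9(x² - 6x) + 25(y² + 18y) = -1881
Complete the square: 9(x - 3)² + 25(y + 9)² = -1881 + 81 + 2025 = 225
Divide by 225: (x - 3)²/25 + (y + 9)²/9 = 1
Ellipse, center (3, -9), major axis horizontal; a² = 25, b² = 9.
a = 5. Vertices at (h ± a, k).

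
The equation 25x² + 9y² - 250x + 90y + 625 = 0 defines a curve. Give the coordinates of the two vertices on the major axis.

Group the x- and y-terms: 25(x² - 10x) + 9(y² + 10y) = -625
Complete the square in x and y: 25(x - 5)² + 9(y + 5)² = -625 + 625 + 225 = 225
Divide through by 225 to get (x - 5)²/9 + (y + 5)²/25 = 1.
Ellipse, center (5, -5), major axis vertical; a² = 25, b² = 9.
a = 5. Vertices at (h, k ± a).

(5, -10) and (5, 0)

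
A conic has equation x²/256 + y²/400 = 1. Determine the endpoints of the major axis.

Center (0, 0). The larger denominator 400 sits under the y-term, so the major axis is vertical; a² = 400, b² = 256.
a = 20. Vertices at (h, k ± a).

(0, -20) and (0, 20)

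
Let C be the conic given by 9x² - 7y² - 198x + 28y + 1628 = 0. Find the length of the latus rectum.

9(x² - 22x) -7(y² - 4y) = -1628
Complete the square in x and y: 9(x - 11)² -7(y - 2)² = -1628 + 1089 - 28 = -567
Divide by -567: (y - 2)²/81 - (x - 11)²/63 = 1
Hyperbola, center (11, 2), transverse axis vertical; a² = 81, b² = 63.
Latus rectum length = 2b²/a = 2·63/9 = 14.

14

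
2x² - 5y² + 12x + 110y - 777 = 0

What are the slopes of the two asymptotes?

√10/5 and -√10/5

Collect terms: 2(x² + 6x) -5(y² - 22y) = 777
Complete the square in x and y: 2(x + 3)² -5(y - 11)² = 777 + 18 - 605 = 190
Divide through by 190 to get (x + 3)²/95 - (y - 11)²/38 = 1.
Hyperbola, center (-3, 11), transverse axis horizontal; a² = 95, b² = 38.
For a horizontal hyperbola the asymptotes have slope ±b/a.
Here that is ±√38/√95 = ±√10/5.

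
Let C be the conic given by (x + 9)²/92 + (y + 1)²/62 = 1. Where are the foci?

(-9 - √30, -1) and (-9 + √30, -1)

Center (-9, -1). The larger denominator 92 sits under the x-term, so the major axis is horizontal; a² = 92, b² = 62.
c² = a² - b² = 92 - 62 = 30, so c = √30.
Foci lie on the horizontal axis through the center: (h ± c, k).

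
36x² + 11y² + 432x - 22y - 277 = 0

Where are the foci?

Group the x- and y-terms: 36(x² + 12x) + 11(y² - 2y) = 277
Complete the square: 36(x + 6)² + 11(y - 1)² = 277 + 1296 + 11 = 1584
Dividing both sides by 1584: (x + 6)²/44 + (y - 1)²/144 = 1
Ellipse, center (-6, 1), major axis vertical; a² = 144, b² = 44.
c² = a² - b² = 144 - 44 = 100, so c = 10.
Foci lie on the vertical axis through the center: (h, k ± c).

(-6, -9) and (-6, 11)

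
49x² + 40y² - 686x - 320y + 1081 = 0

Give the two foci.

(7, 1) and (7, 7)

Collect terms: 49(x² - 14x) + 40(y² - 8y) = -1081
Complete the square: 49(x - 7)² + 40(y - 4)² = -1081 + 2401 + 640 = 1960
Divide through by 1960 to get (x - 7)²/40 + (y - 4)²/49 = 1.
Ellipse, center (7, 4), major axis vertical; a² = 49, b² = 40.
c² = a² - b² = 49 - 40 = 9, so c = 3.
Foci lie on the vertical axis through the center: (h, k ± c).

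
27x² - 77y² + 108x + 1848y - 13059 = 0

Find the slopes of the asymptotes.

3√231/77 and -3√231/77

Rearranging, 27(x² + 4x) -77(y² - 24y) = 13059.
Complete the square in x and y: 27(x + 2)² -77(y - 12)² = 13059 + 108 - 11088 = 2079
Divide by 2079: (x + 2)²/77 - (y - 12)²/27 = 1
Hyperbola, center (-2, 12), transverse axis horizontal; a² = 77, b² = 27.
For a horizontal hyperbola the asymptotes have slope ±b/a.
Here that is ±3√3/√77 = ±3√231/77.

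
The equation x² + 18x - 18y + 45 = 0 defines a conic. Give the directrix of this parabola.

y = -13/2

Only x is squared. Complete the square in x: (x + 9)² = 18(y + 2).
Vertex (-9, -2); 4p = 18 so p = 9/2. Opens up.
Directrix is the horizontal line y = k − p = -2 − (9/2) = -13/2.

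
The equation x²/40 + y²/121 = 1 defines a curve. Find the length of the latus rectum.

Center (0, 0). The larger denominator 121 sits under the y-term, so the major axis is vertical; a² = 121, b² = 40.
Latus rectum length = 2b²/a = 2·40/11 = 80/11.

80/11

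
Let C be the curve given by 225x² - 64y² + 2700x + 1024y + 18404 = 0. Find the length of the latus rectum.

Group the x- and y-terms: 225(x² + 12x) -64(y² - 16y) = -18404
Complete the square: 225(x + 6)² -64(y - 8)² = -18404 + 8100 - 4096 = -14400
Divide by -14400: (y - 8)²/225 - (x + 6)²/64 = 1
Hyperbola, center (-6, 8), transverse axis vertical; a² = 225, b² = 64.
Latus rectum length = 2b²/a = 2·64/15 = 128/15.

128/15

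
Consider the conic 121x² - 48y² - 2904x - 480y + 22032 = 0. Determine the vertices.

Rearranging, 121(x² - 24x) -48(y² + 10y) = -22032.
Completing the square gives 121(x - 12)² -48(y + 5)² = -22032 + 17424 - 1200 = -5808.
Divide through by -5808 to get (y + 5)²/121 - (x - 12)²/48 = 1.
Hyperbola, center (12, -5), transverse axis vertical; a² = 121, b² = 48.
a = 11. Vertices at (h, k ± a).

(12, -16) and (12, 6)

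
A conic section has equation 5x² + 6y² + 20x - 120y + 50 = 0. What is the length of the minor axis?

2√95

Group: 5(x² + 4x) + 6(y² - 20y) = -50
Complete the square: 5(x + 2)² + 6(y - 10)² = -50 + 20 + 600 = 570
Divide through by 570 to get (x + 2)²/114 + (y - 10)²/95 = 1.
Ellipse, center (-2, 10), major axis horizontal; a² = 114, b² = 95.
b² = 95 so b = √95; the minor axis has length 2b = 2√95.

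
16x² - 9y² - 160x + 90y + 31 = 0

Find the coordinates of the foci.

Group the x- and y-terms: 16(x² - 10x) -9(y² - 10y) = -31
Complete the square: 16(x - 5)² -9(y - 5)² = -31 + 400 - 225 = 144
Divide by 144: (x - 5)²/9 - (y - 5)²/16 = 1
Hyperbola, center (5, 5), transverse axis horizontal; a² = 9, b² = 16.
c² = a² + b² = 9 + 16 = 25, so c = 5.
Foci lie on the horizontal axis through the center: (h ± c, k).

(0, 5) and (10, 5)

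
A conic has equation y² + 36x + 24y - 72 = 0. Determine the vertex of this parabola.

(6, -12)

Only y is squared. Complete the square in y: (y + 12)² = -36(x - 6).
Vertex (6, -12); 4p = -36 so p = -9. Opens left.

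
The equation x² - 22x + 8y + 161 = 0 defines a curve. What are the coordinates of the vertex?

Only x is squared. Complete the square in x: (x - 11)² = -8(y + 5).
Vertex (11, -5); 4p = -8 so p = -2. Opens down.

(11, -5)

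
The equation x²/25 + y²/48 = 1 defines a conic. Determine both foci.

Center (0, 0). The larger denominator 48 sits under the y-term, so the major axis is vertical; a² = 48, b² = 25.
c² = a² - b² = 48 - 25 = 23, so c = √23.
Foci lie on the vertical axis through the center: (h, k ± c).

(0, 0 - √23) and (0, 0 + √23)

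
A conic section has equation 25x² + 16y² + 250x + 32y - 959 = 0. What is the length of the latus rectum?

Group the x- and y-terms: 25(x² + 10x) + 16(y² + 2y) = 959
Complete the square in x and y: 25(x + 5)² + 16(y + 1)² = 959 + 625 + 16 = 1600
Divide through by 1600 to get (x + 5)²/64 + (y + 1)²/100 = 1.
Ellipse, center (-5, -1), major axis vertical; a² = 100, b² = 64.
Latus rectum length = 2b²/a = 2·64/10 = 64/5.

64/5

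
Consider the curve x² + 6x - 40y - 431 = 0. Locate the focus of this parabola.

Only x is squared. Complete the square in x: (x + 3)² = 40(y + 11).
Vertex (-3, -11); 4p = 40 so p = 10. Opens up.
Focus is p units from the vertex along the axis: (h, k + p).

(-3, -1)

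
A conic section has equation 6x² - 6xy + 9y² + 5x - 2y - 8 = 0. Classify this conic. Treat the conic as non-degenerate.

A = 6, B = -6, C = 9.
Discriminant B² − 4AC = (-6)² − 4·6·9 = -180.
B² − 4AC < 0 ⇒ ellipse.

ellipse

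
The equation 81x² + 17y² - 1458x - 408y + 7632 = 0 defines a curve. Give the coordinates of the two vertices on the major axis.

(9, 3) and (9, 21)

Group the x- and y-terms: 81(x² - 18x) + 17(y² - 24y) = -7632
Completing the square gives 81(x - 9)² + 17(y - 12)² = -7632 + 6561 + 2448 = 1377.
Divide through by 1377 to get (x - 9)²/17 + (y - 12)²/81 = 1.
Ellipse, center (9, 12), major axis vertical; a² = 81, b² = 17.
a = 9. Vertices at (h, k ± a).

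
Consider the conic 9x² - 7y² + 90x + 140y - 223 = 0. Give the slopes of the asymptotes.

9(x² + 10x) -7(y² - 20y) = 223
Complete the square in x and y: 9(x + 5)² -7(y - 10)² = 223 + 225 - 700 = -252
Divide by -252: (y - 10)²/36 - (x + 5)²/28 = 1
Hyperbola, center (-5, 10), transverse axis vertical; a² = 36, b² = 28.
For a vertical hyperbola the asymptotes have slope ±a/b.
Here that is ±6/2√7 = ±3√7/7.

3√7/7 and -3√7/7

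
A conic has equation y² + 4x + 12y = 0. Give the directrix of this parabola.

x = 10

Only y is squared. Complete the square in y: (y + 6)² = -4(x - 9).
Vertex (9, -6); 4p = -4 so p = -1. Opens left.
Directrix is the vertical line x = h − p = 9 − (-1) = 10.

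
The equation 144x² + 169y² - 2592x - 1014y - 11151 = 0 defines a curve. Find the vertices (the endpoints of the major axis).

(-4, 3) and (22, 3)

Collect terms: 144(x² - 18x) + 169(y² - 6y) = 11151
144(x - 9)² + 169(y - 3)² = 11151 + 11664 + 1521 = 24336
Divide by 24336: (x - 9)²/169 + (y - 3)²/144 = 1
Ellipse, center (9, 3), major axis horizontal; a² = 169, b² = 144.
a = 13. Vertices at (h ± a, k).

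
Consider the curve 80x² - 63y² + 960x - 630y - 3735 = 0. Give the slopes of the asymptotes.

Group the x- and y-terms: 80(x² + 12x) -63(y² + 10y) = 3735
Complete the square in x and y: 80(x + 6)² -63(y + 5)² = 3735 + 2880 - 1575 = 5040
Divide by 5040: (x + 6)²/63 - (y + 5)²/80 = 1
Hyperbola, center (-6, -5), transverse axis horizontal; a² = 63, b² = 80.
For a horizontal hyperbola the asymptotes have slope ±b/a.
Here that is ±4√5/3√7 = ±4√35/21.

4√35/21 and -4√35/21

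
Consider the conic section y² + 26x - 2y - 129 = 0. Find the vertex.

Only y is squared. Complete the square in y: (y - 1)² = -26(x - 5).
Vertex (5, 1); 4p = -26 so p = -13/2. Opens left.

(5, 1)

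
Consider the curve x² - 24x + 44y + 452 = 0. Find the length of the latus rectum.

44

Only x is squared. Complete the square in x: (x - 12)² = -44(y + 7).
Vertex (12, -7); 4p = -44 so p = -11. Opens down.
Latus rectum length = |4p| = 44.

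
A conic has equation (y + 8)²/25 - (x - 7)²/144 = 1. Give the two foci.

Center (7, -8). The positive term is the y-term, so the transverse axis is vertical; a² = 25, b² = 144.
c² = a² + b² = 25 + 144 = 169, so c = 13.
Foci lie on the vertical axis through the center: (h, k ± c).

(7, -21) and (7, 5)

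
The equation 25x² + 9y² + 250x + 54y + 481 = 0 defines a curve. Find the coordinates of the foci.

(-5, -7) and (-5, 1)

Group the x- and y-terms: 25(x² + 10x) + 9(y² + 6y) = -481
Complete the square in x and y: 25(x + 5)² + 9(y + 3)² = -481 + 625 + 81 = 225
Divide through by 225 to get (x + 5)²/9 + (y + 3)²/25 = 1.
Ellipse, center (-5, -3), major axis vertical; a² = 25, b² = 9.
c² = a² - b² = 25 - 9 = 16, so c = 4.
Foci lie on the vertical axis through the center: (h, k ± c).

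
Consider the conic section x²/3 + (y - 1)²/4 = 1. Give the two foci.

(0, 0) and (0, 2)

Center (0, 1). The larger denominator 4 sits under the y-term, so the major axis is vertical; a² = 4, b² = 3.
c² = a² - b² = 4 - 3 = 1, so c = 1.
Foci lie on the vertical axis through the center: (h, k ± c).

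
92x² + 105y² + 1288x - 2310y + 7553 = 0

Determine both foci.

(-7 - √13, 11) and (-7 + √13, 11)

Rearranging, 92(x² + 14x) + 105(y² - 22y) = -7553.
Complete the square: 92(x + 7)² + 105(y - 11)² = -7553 + 4508 + 12705 = 9660
Divide by 9660: (x + 7)²/105 + (y - 11)²/92 = 1
Ellipse, center (-7, 11), major axis horizontal; a² = 105, b² = 92.
c² = a² - b² = 105 - 92 = 13, so c = √13.
Foci lie on the horizontal axis through the center: (h ± c, k).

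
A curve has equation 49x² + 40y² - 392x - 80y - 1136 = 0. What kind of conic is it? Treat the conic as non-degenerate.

No xy term. Coefficients of x² and y² are A = 49, C = 40.
A and C have the same sign but A ≠ C ⇒ ellipse.

ellipse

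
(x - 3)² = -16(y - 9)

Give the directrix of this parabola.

y = 13

Vertex (3, 9); 4p = -16 so p = -4. Opens down.
Directrix is the horizontal line y = k − p = 9 − (-4) = 13.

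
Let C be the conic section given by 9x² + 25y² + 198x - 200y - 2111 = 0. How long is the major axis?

Rearranging, 9(x² + 22x) + 25(y² - 8y) = 2111.
Complete the square in x and y: 9(x + 11)² + 25(y - 4)² = 2111 + 1089 + 400 = 3600
Divide by 3600: (x + 11)²/400 + (y - 4)²/144 = 1
Ellipse, center (-11, 4), major axis horizontal; a² = 400, b² = 144.
a² = 400 so a = 20; the major axis has length 2a = 40.

40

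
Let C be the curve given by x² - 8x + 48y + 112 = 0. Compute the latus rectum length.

48

Only x is squared. Complete the square in x: (x - 4)² = -48(y + 2).
Vertex (4, -2); 4p = -48 so p = -12. Opens down.
Latus rectum length = |4p| = 48.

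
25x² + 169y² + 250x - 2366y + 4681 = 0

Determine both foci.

(-17, 7) and (7, 7)

Collect terms: 25(x² + 10x) + 169(y² - 14y) = -4681
Completing the square gives 25(x + 5)² + 169(y - 7)² = -4681 + 625 + 8281 = 4225.
Divide through by 4225 to get (x + 5)²/169 + (y - 7)²/25 = 1.
Ellipse, center (-5, 7), major axis horizontal; a² = 169, b² = 25.
c² = a² - b² = 169 - 25 = 144, so c = 12.
Foci lie on the horizontal axis through the center: (h ± c, k).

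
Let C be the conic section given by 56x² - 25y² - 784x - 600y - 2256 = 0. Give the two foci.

Group: 56(x² - 14x) -25(y² + 24y) = 2256
Completing the square gives 56(x - 7)² -25(y + 12)² = 2256 + 2744 - 3600 = 1400.
Divide through by 1400 to get (x - 7)²/25 - (y + 12)²/56 = 1.
Hyperbola, center (7, -12), transverse axis horizontal; a² = 25, b² = 56.
c² = a² + b² = 25 + 56 = 81, so c = 9.
Foci lie on the horizontal axis through the center: (h ± c, k).

(-2, -12) and (16, -12)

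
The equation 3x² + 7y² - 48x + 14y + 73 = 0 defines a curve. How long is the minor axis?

3(x² - 16x) + 7(y² + 2y) = -73
3(x - 8)² + 7(y + 1)² = -73 + 192 + 7 = 126
Divide by 126: (x - 8)²/42 + (y + 1)²/18 = 1
Ellipse, center (8, -1), major axis horizontal; a² = 42, b² = 18.
b² = 18 so b = 3√2; the minor axis has length 2b = 6√2.

6√2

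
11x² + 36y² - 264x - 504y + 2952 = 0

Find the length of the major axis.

12

11(x² - 24x) + 36(y² - 14y) = -2952
Complete the square in x and y: 11(x - 12)² + 36(y - 7)² = -2952 + 1584 + 1764 = 396
Divide by 396: (x - 12)²/36 + (y - 7)²/11 = 1
Ellipse, center (12, 7), major axis horizontal; a² = 36, b² = 11.
a² = 36 so a = 6; the major axis has length 2a = 12.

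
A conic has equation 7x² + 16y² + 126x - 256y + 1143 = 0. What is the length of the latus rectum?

7

Group: 7(x² + 18x) + 16(y² - 16y) = -1143
7(x + 9)² + 16(y - 8)² = -1143 + 567 + 1024 = 448
Divide by 448: (x + 9)²/64 + (y - 8)²/28 = 1
Ellipse, center (-9, 8), major axis horizontal; a² = 64, b² = 28.
Latus rectum length = 2b²/a = 2·28/8 = 7.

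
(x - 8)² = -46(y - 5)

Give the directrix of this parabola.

Vertex (8, 5); 4p = -46 so p = -23/2. Opens down.
Directrix is the horizontal line y = k − p = 5 − (-23/2) = 33/2.

y = 33/2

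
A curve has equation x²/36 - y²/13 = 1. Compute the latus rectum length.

13/3

Center (0, 0). The positive term is the x-term, so the transverse axis is horizontal; a² = 36, b² = 13.
Latus rectum length = 2b²/a = 2·13/6 = 13/3.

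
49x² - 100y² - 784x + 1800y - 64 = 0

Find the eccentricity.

Group: 49(x² - 16x) -100(y² - 18y) = 64
Complete the square: 49(x - 8)² -100(y - 9)² = 64 + 3136 - 8100 = -4900
Divide by -4900: (y - 9)²/49 - (x - 8)²/100 = 1
Hyperbola, center (8, 9), transverse axis vertical; a² = 49, b² = 100.
c² = a² + b² = 149, so c = √149.
e = c/a = √149/7.

e = √149/7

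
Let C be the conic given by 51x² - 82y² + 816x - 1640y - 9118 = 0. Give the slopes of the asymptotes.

√4182/82 and -√4182/82

Group the x- and y-terms: 51(x² + 16x) -82(y² + 20y) = 9118
Complete the square in x and y: 51(x + 8)² -82(y + 10)² = 9118 + 3264 - 8200 = 4182
Divide by 4182: (x + 8)²/82 - (y + 10)²/51 = 1
Hyperbola, center (-8, -10), transverse axis horizontal; a² = 82, b² = 51.
For a horizontal hyperbola the asymptotes have slope ±b/a.
Here that is ±√51/√82 = ±√4182/82.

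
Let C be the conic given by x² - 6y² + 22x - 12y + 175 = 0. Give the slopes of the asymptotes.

√6/6 and -√6/6

Collect terms: (x² + 22x) -6(y² + 2y) = -175
Completing the square gives (x + 11)² -6(y + 1)² = -175 + 121 - 6 = -60.
Divide through by -60 to get (y + 1)²/10 - (x + 11)²/60 = 1.
Hyperbola, center (-11, -1), transverse axis vertical; a² = 10, b² = 60.
For a vertical hyperbola the asymptotes have slope ±a/b.
Here that is ±√10/2√15 = ±√6/6.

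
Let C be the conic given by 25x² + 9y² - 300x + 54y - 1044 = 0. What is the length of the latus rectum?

54/5

Collect terms: 25(x² - 12x) + 9(y² + 6y) = 1044
Complete the square in x and y: 25(x - 6)² + 9(y + 3)² = 1044 + 900 + 81 = 2025
Divide by 2025: (x - 6)²/81 + (y + 3)²/225 = 1
Ellipse, center (6, -3), major axis vertical; a² = 225, b² = 81.
Latus rectum length = 2b²/a = 2·81/15 = 54/5.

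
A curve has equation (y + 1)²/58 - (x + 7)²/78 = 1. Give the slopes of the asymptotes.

√1131/39 and -√1131/39

Center (-7, -1). The positive term is the y-term, so the transverse axis is vertical; a² = 58, b² = 78.
For a vertical hyperbola the asymptotes have slope ±a/b.
Here that is ±√58/√78 = ±√1131/39.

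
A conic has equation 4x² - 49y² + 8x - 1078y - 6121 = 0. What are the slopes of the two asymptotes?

2/7 and -2/7

Rearranging, 4(x² + 2x) -49(y² + 22y) = 6121.
Completing the square gives 4(x + 1)² -49(y + 11)² = 6121 + 4 - 5929 = 196.
Dividing both sides by 196: (x + 1)²/49 - (y + 11)²/4 = 1
Hyperbola, center (-1, -11), transverse axis horizontal; a² = 49, b² = 4.
For a horizontal hyperbola the asymptotes have slope ±b/a.
Here that is ±2/7.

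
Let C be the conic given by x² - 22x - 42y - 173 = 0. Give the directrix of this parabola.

y = -35/2

Only x is squared. Complete the square in x: (x - 11)² = 42(y + 7).
Vertex (11, -7); 4p = 42 so p = 21/2. Opens up.
Directrix is the horizontal line y = k − p = -7 − (21/2) = -35/2.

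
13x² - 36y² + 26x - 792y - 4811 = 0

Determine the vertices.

Collect terms: 13(x² + 2x) -36(y² + 22y) = 4811
13(x + 1)² -36(y + 11)² = 4811 + 13 - 4356 = 468
Dividing both sides by 468: (x + 1)²/36 - (y + 11)²/13 = 1
Hyperbola, center (-1, -11), transverse axis horizontal; a² = 36, b² = 13.
a = 6. Vertices at (h ± a, k).

(-7, -11) and (5, -11)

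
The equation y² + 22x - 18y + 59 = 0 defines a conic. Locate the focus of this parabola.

Only y is squared. Complete the square in y: (y - 9)² = -22(x - 1).
Vertex (1, 9); 4p = -22 so p = -11/2. Opens left.
Focus is p units from the vertex along the axis: (h + p, k).

(-9/2, 9)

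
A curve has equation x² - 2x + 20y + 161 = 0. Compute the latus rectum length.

20

Only x is squared. Complete the square in x: (x - 1)² = -20(y + 8).
Vertex (1, -8); 4p = -20 so p = -5. Opens down.
Latus rectum length = |4p| = 20.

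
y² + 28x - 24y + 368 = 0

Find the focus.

(-15, 12)

Only y is squared. Complete the square in y: (y - 12)² = -28(x + 8).
Vertex (-8, 12); 4p = -28 so p = -7. Opens left.
Focus is p units from the vertex along the axis: (h + p, k).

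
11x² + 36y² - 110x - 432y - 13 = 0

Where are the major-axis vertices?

Rearranging, 11(x² - 10x) + 36(y² - 12y) = 13.
Completing the square gives 11(x - 5)² + 36(y - 6)² = 13 + 275 + 1296 = 1584.
Divide through by 1584 to get (x - 5)²/144 + (y - 6)²/44 = 1.
Ellipse, center (5, 6), major axis horizontal; a² = 144, b² = 44.
a = 12. Vertices at (h ± a, k).

(-7, 6) and (17, 6)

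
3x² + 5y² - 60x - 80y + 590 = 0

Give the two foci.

Collect terms: 3(x² - 20x) + 5(y² - 16y) = -590
Completing the square gives 3(x - 10)² + 5(y - 8)² = -590 + 300 + 320 = 30.
Divide by 30: (x - 10)²/10 + (y - 8)²/6 = 1
Ellipse, center (10, 8), major axis horizontal; a² = 10, b² = 6.
c² = a² - b² = 10 - 6 = 4, so c = 2.
Foci lie on the horizontal axis through the center: (h ± c, k).

(8, 8) and (12, 8)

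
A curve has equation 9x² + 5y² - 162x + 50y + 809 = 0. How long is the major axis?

6

9(x² - 18x) + 5(y² + 10y) = -809
Completing the square gives 9(x - 9)² + 5(y + 5)² = -809 + 729 + 125 = 45.
Divide by 45: (x - 9)²/5 + (y + 5)²/9 = 1
Ellipse, center (9, -5), major axis vertical; a² = 9, b² = 5.
a² = 9 so a = 3; the major axis has length 2a = 6.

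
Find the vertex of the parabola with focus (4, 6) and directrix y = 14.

(4, 10)

The vertex is the midpoint between the focus and the directrix along the axis of symmetry.
Axis is vertical (directrix is horizontal). Vertex y-coordinate = (6 + 14)/2 = 10; x-coordinate = 4.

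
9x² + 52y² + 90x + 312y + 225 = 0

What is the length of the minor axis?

6

Rearranging, 9(x² + 10x) + 52(y² + 6y) = -225.
Complete the square in x and y: 9(x + 5)² + 52(y + 3)² = -225 + 225 + 468 = 468
Dividing both sides by 468: (x + 5)²/52 + (y + 3)²/9 = 1
Ellipse, center (-5, -3), major axis horizontal; a² = 52, b² = 9.
b² = 9 so b = 3; the minor axis has length 2b = 6.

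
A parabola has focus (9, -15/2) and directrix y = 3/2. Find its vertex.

The vertex is the midpoint between the focus and the directrix along the axis of symmetry.
Axis is vertical (directrix is horizontal). Vertex y-coordinate = (-15/2 + 3/2)/2 = -3; x-coordinate = 9.

(9, -3)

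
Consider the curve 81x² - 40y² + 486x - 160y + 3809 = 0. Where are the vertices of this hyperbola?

Group: 81(x² + 6x) -40(y² + 4y) = -3809
Complete the square: 81(x + 3)² -40(y + 2)² = -3809 + 729 - 160 = -3240
Dividing both sides by -3240: (y + 2)²/81 - (x + 3)²/40 = 1
Hyperbola, center (-3, -2), transverse axis vertical; a² = 81, b² = 40.
a = 9. Vertices at (h, k ± a).

(-3, -11) and (-3, 7)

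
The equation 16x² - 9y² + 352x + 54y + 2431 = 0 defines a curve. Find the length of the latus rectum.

Group: 16(x² + 22x) -9(y² - 6y) = -2431
Complete the square in x and y: 16(x + 11)² -9(y - 3)² = -2431 + 1936 - 81 = -576
Divide through by -576 to get (y - 3)²/64 - (x + 11)²/36 = 1.
Hyperbola, center (-11, 3), transverse axis vertical; a² = 64, b² = 36.
Latus rectum length = 2b²/a = 2·36/8 = 9.

9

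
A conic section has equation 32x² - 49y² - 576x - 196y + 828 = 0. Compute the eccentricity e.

e = 9/7

Group: 32(x² - 18x) -49(y² + 4y) = -828
32(x - 9)² -49(y + 2)² = -828 + 2592 - 196 = 1568
Dividing both sides by 1568: (x - 9)²/49 - (y + 2)²/32 = 1
Hyperbola, center (9, -2), transverse axis horizontal; a² = 49, b² = 32.
c² = a² + b² = 81, so c = 9.
e = c/a = 9/7.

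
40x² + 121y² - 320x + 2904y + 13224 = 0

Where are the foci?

(-5, -12) and (13, -12)

40(x² - 8x) + 121(y² + 24y) = -13224
Complete the square: 40(x - 4)² + 121(y + 12)² = -13224 + 640 + 17424 = 4840
Divide through by 4840 to get (x - 4)²/121 + (y + 12)²/40 = 1.
Ellipse, center (4, -12), major axis horizontal; a² = 121, b² = 40.
c² = a² - b² = 121 - 40 = 81, so c = 9.
Foci lie on the horizontal axis through the center: (h ± c, k).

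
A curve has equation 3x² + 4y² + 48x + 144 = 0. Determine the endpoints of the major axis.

(-12, 0) and (-4, 0)

Group: 3(x² + 16x) + 4y² = -144
Complete the square: 3(x + 8)² + 4y² = -144 + 192 + 0 = 48
Dividing both sides by 48: (x + 8)²/16 + y²/12 = 1
Ellipse, center (-8, 0), major axis horizontal; a² = 16, b² = 12.
a = 4. Vertices at (h ± a, k).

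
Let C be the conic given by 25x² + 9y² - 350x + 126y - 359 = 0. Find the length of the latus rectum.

54/5

25(x² - 14x) + 9(y² + 14y) = 359
Completing the square gives 25(x - 7)² + 9(y + 7)² = 359 + 1225 + 441 = 2025.
Divide through by 2025 to get (x - 7)²/81 + (y + 7)²/225 = 1.
Ellipse, center (7, -7), major axis vertical; a² = 225, b² = 81.
Latus rectum length = 2b²/a = 2·81/15 = 54/5.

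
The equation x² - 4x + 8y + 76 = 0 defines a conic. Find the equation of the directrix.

y = -7

Only x is squared. Complete the square in x: (x - 2)² = -8(y + 9).
Vertex (2, -9); 4p = -8 so p = -2. Opens down.
Directrix is the horizontal line y = k − p = -9 − (-2) = -7.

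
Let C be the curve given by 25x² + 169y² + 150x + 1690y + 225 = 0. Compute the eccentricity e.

Group the x- and y-terms: 25(x² + 6x) + 169(y² + 10y) = -225
Completing the square gives 25(x + 3)² + 169(y + 5)² = -225 + 225 + 4225 = 4225.
Divide through by 4225 to get (x + 3)²/169 + (y + 5)²/25 = 1.
Ellipse, center (-3, -5), major axis horizontal; a² = 169, b² = 25.
c² = a² - b² = 144, so c = 12.
e = c/a = 12/13.

e = 12/13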